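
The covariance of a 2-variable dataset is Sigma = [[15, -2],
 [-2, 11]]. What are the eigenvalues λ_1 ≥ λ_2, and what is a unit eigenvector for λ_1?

Step 1 — characteristic polynomial of 2×2 Sigma:
  det(Sigma - λI) = λ² - trace · λ + det = 0.
  trace = 15 + 11 = 26, det = 15·11 - (-2)² = 161.
Step 2 — discriminant:
  Δ = trace² - 4·det = 676 - 644 = 32.
Step 3 — eigenvalues:
  λ = (trace ± √Δ)/2 = (26 ± 5.6569)/2,
  λ_1 = 15.8284,  λ_2 = 10.1716.

Step 4 — unit eigenvector for λ_1: solve (Sigma - λ_1 I)v = 0. First row:
  (15 - 15.8284)·v_x + (-2)·v_y = 0, i.e. (-0.8284)·v_x + (-2)·v_y = 0,
  so v ∝ (b, λ_1 - a) = (-2, 0.8284); multiply by -1 so the first entry is positive: u = (2, -0.8284).
  ||u|| = √((2)² + (-0.8284)²) = √(4.6863) ≈ 2.1648,
  v_1 = u/||u|| ≈ (0.9239, -0.3827) (||v_1|| = 1).

λ_1 = 15.8284,  λ_2 = 10.1716;  v_1 ≈ (0.9239, -0.3827)


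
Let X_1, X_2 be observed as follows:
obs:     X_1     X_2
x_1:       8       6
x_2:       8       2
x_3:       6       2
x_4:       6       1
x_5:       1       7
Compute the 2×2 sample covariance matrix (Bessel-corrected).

Step 1 — column means:
  mean(X_1) = (8 + 8 + 6 + 6 + 1) / 5 = 29/5 = 5.8
  mean(X_2) = (6 + 2 + 2 + 1 + 7) / 5 = 18/5 = 3.6

Step 2 — sample covariance S[i,j] = (1/(n-1)) · Σ_k (x_{k,i} - mean_i) · (x_{k,j} - mean_j), with n-1 = 4.
  S[X_1,X_1] = ((2.2)·(2.2) + (2.2)·(2.2) + (0.2)·(0.2) + (0.2)·(0.2) + (-4.8)·(-4.8)) / 4 = 32.8/4 = 8.2
  S[X_1,X_2] = ((2.2)·(2.4) + (2.2)·(-1.6) + (0.2)·(-1.6) + (0.2)·(-2.6) + (-4.8)·(3.4)) / 4 = -15.4/4 = -3.85
  S[X_2,X_2] = ((2.4)·(2.4) + (-1.6)·(-1.6) + (-1.6)·(-1.6) + (-2.6)·(-2.6) + (3.4)·(3.4)) / 4 = 29.2/4 = 7.3

S is symmetric (S[j,i] = S[i,j]). Assembling:

S = [[8.2, -3.85],
 [-3.85, 7.3]]


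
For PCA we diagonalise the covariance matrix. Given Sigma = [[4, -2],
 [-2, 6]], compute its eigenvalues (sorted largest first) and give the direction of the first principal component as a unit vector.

Step 1 — characteristic polynomial of 2×2 Sigma:
  det(Sigma - λI) = λ² - trace · λ + det = 0.
  trace = 4 + 6 = 10, det = 4·6 - (-2)² = 20.
Step 2 — discriminant:
  Δ = trace² - 4·det = 100 - 80 = 20.
Step 3 — eigenvalues:
  λ = (trace ± √Δ)/2 = (10 ± 4.4721)/2,
  λ_1 = 7.2361,  λ_2 = 2.7639.

Step 4 — unit eigenvector for λ_1: solve (Sigma - λ_1 I)v = 0. First row:
  (4 - 7.2361)·v_x + (-2)·v_y = 0, i.e. (-3.2361)·v_x + (-2)·v_y = 0,
  so v ∝ (b, λ_1 - a) = (-2, 3.2361); multiply by -1 so the first entry is positive: u = (2, -3.2361).
  ||u|| = √((2)² + (-3.2361)²) = √(14.4721) ≈ 3.8042,
  v_1 = u/||u|| ≈ (0.5257, -0.8507) (||v_1|| = 1).

λ_1 = 7.2361,  λ_2 = 2.7639;  v_1 ≈ (0.5257, -0.8507)


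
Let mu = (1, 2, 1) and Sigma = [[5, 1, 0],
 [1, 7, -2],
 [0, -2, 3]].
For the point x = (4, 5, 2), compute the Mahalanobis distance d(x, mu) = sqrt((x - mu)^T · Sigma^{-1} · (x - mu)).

Step 1 — centre the observation: (x - mu) = (3, 3, 1).

Step 2 — invert Sigma (cofactor / det for 3×3, or solve directly):
  Sigma^{-1} = [[0.2073, -0.0366, -0.0244],
 [-0.0366, 0.1829, 0.122],
 [-0.0244, 0.122, 0.4146]].

Step 3 — form the quadratic (x - mu)^T · Sigma^{-1} · (x - mu):
  Sigma^{-1} · (x - mu) = (0.4878, 0.561, 0.7073).
  (x - mu)^T · [Sigma^{-1} · (x - mu)] = (3)·(0.4878) + (3)·(0.561) + (1)·(0.7073) = 3.8537.

Step 4 — take square root: d = √(3.8537) ≈ 1.9631.

d(x, mu) = √(3.8537) ≈ 1.9631


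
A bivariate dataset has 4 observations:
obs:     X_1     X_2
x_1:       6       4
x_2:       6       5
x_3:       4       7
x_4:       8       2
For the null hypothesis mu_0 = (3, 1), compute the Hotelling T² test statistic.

Step 1 — sample mean vector:
  mean(X_1) = (6 + 6 + 4 + 8) / 4 = 24/4 = 6
  mean(X_2) = (4 + 5 + 7 + 2) / 4 = 18/4 = 4.5
  x̄ = (6, 4.5),  deviation x̄ - mu_0 = (6, 4.5) - (3, 1) = (3, 3.5).

Step 2 — sample covariance matrix, S[i,j] = (1/(n-1)) · Σ_k (x_{k,i} - mean_i) · (x_{k,j} - mean_j), divisor n-1 = 3:
  S[X_1,X_1] = ((0)·(0) + (0)·(0) + (-2)·(-2) + (2)·(2)) / 3 = 8/3 = 2.6667
  S[X_1,X_2] = ((0)·(-0.5) + (0)·(0.5) + (-2)·(2.5) + (2)·(-2.5)) / 3 = -10/3 = -3.3333
  S[X_2,X_2] = ((-0.5)·(-0.5) + (0.5)·(0.5) + (2.5)·(2.5) + (-2.5)·(-2.5)) / 3 = 13/3 = 4.3333
  S = [[2.6667, -3.3333],
 [-3.3333, 4.3333]].

Step 3 — invert S. det(S) = 2.6667·4.3333 - (-3.3333)² = 0.4444.
  S^{-1} = (1/det) · [[d, -b], [-b, a]] = [[9.75, 7.5],
 [7.5, 6]].

Step 4 — quadratic form (x̄ - mu_0)^T · S^{-1} · (x̄ - mu_0):
  S^{-1} · (x̄ - mu_0) = (55.5, 43.5),
  (x̄ - mu_0)^T · [...] = (3)·(55.5) + (3.5)·(43.5) = 318.75.

Step 5 — scale by n: T² = 4 · 318.75 = 1275.

T² ≈ 1275


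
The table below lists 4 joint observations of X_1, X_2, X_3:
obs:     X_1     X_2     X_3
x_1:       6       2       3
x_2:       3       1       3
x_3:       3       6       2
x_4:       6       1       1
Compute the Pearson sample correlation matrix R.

Step 1 — column means:
  mean(X_1) = (6 + 3 + 3 + 6) / 4 = 18/4 = 4.5
  mean(X_2) = (2 + 1 + 6 + 1) / 4 = 10/4 = 2.5
  mean(X_3) = (3 + 3 + 2 + 1) / 4 = 9/4 = 2.25

Step 2 — sample variances and covariances s[i,j] = (1/(n-1)) · Σ_k (x_{k,i} - mean_i) · (x_{k,j} - mean_j), with n-1 = 3:
  s[X_1,X_1] = ((1.5)·(1.5) + (-1.5)·(-1.5) + (-1.5)·(-1.5) + (1.5)·(1.5)) / 3 = 9/3 = 3
  s[X_1,X_2] = ((1.5)·(-0.5) + (-1.5)·(-1.5) + (-1.5)·(3.5) + (1.5)·(-1.5)) / 3 = -6/3 = -2
  s[X_1,X_3] = ((1.5)·(0.75) + (-1.5)·(0.75) + (-1.5)·(-0.25) + (1.5)·(-1.25)) / 3 = -1.5/3 = -0.5
  s[X_2,X_2] = ((-0.5)·(-0.5) + (-1.5)·(-1.5) + (3.5)·(3.5) + (-1.5)·(-1.5)) / 3 = 17/3 = 5.6667
  s[X_2,X_3] = ((-0.5)·(0.75) + (-1.5)·(0.75) + (3.5)·(-0.25) + (-1.5)·(-1.25)) / 3 = -0.5/3 = -0.1667
  s[X_3,X_3] = ((0.75)·(0.75) + (0.75)·(0.75) + (-0.25)·(-0.25) + (-1.25)·(-1.25)) / 3 = 2.75/3 = 0.9167
  Sample standard deviations s_i = √(s[i,i]):
  s(X_1) = √(3) = 1.7321
  s(X_2) = √(5.6667) = 2.3805
  s(X_3) = √(0.9167) = 0.9574

Step 3 — r_{ij} = s_{ij} / (s_i · s_j):
  r[X_1,X_1] = 1 (diagonal).
  r[X_1,X_2] = -2 / (1.7321 · 2.3805) = -2 / 4.1231 = -0.4851
  r[X_1,X_3] = -0.5 / (1.7321 · 0.9574) = -0.5 / 1.6583 = -0.3015
  r[X_2,X_2] = 1 (diagonal).
  r[X_2,X_3] = -0.1667 / (2.3805 · 0.9574) = -0.1667 / 2.2791 = -0.0731
  r[X_3,X_3] = 1 (diagonal).

R is symmetric with unit diagonal. Assembling:

R = [[1, -0.4851, -0.3015],
 [-0.4851, 1, -0.0731],
 [-0.3015, -0.0731, 1]]


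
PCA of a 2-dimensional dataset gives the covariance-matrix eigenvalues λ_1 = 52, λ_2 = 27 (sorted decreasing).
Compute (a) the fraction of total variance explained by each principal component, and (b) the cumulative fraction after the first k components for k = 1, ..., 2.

Step 1 — total variance = trace(Sigma) = Σ λ_i = 52 + 27 = 79.

Step 2 — fraction explained by component i = λ_i / Σ λ:
  PC1: 52/79 = 0.6582
  PC2: 27/79 = 0.3418

Step 3 — cumulative fraction after k components = (λ_1 + ... + λ_k) / Σ λ:
  k = 1: 52/79 = 0.6582
  k = 2: (52 + 27)/79 = 79/79 = 1

Summary (fraction, with percent):

explained: PC1 0.6582 (65.82%), PC2 0.3418 (34.18%);  cumulative: 0.6582, 1


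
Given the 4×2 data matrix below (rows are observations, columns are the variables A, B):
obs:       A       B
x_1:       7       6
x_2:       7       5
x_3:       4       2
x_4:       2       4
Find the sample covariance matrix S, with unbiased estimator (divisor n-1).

Step 1 — column means:
  mean(A) = (7 + 7 + 4 + 2) / 4 = 20/4 = 5
  mean(B) = (6 + 5 + 2 + 4) / 4 = 17/4 = 4.25

Step 2 — sample covariance S[i,j] = (1/(n-1)) · Σ_k (x_{k,i} - mean_i) · (x_{k,j} - mean_j), with n-1 = 3.
  S[A,A] = ((2)·(2) + (2)·(2) + (-1)·(-1) + (-3)·(-3)) / 3 = 18/3 = 6
  S[A,B] = ((2)·(1.75) + (2)·(0.75) + (-1)·(-2.25) + (-3)·(-0.25)) / 3 = 8/3 = 2.6667
  S[B,B] = ((1.75)·(1.75) + (0.75)·(0.75) + (-2.25)·(-2.25) + (-0.25)·(-0.25)) / 3 = 8.75/3 = 2.9167

S is symmetric (S[j,i] = S[i,j]). Assembling:

S = [[6, 2.6667],
 [2.6667, 2.9167]]


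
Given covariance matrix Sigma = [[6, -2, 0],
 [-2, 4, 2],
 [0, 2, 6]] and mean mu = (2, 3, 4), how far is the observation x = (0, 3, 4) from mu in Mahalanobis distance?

Step 1 — centre the observation: (x - mu) = (-2, 0, 0).

Step 2 — invert Sigma (cofactor / det for 3×3, or solve directly):
  Sigma^{-1} = [[0.2083, 0.125, -0.0417],
 [0.125, 0.375, -0.125],
 [-0.0417, -0.125, 0.2083]].

Step 3 — form the quadratic (x - mu)^T · Sigma^{-1} · (x - mu):
  Sigma^{-1} · (x - mu) = (-0.4167, -0.25, 0.0833).
  (x - mu)^T · [Sigma^{-1} · (x - mu)] = (-2)·(-0.4167) + (0)·(-0.25) + (0)·(0.0833) = 0.8333.

Step 4 — take square root: d = √(0.8333) ≈ 0.9129.

d(x, mu) = √(0.8333) ≈ 0.9129


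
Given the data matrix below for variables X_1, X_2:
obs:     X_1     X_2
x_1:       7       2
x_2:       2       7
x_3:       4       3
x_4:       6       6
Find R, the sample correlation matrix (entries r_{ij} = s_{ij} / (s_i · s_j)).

Step 1 — column means:
  mean(X_1) = (7 + 2 + 4 + 6) / 4 = 19/4 = 4.75
  mean(X_2) = (2 + 7 + 3 + 6) / 4 = 18/4 = 4.5

Step 2 — sample variances and covariances s[i,j] = (1/(n-1)) · Σ_k (x_{k,i} - mean_i) · (x_{k,j} - mean_j), with n-1 = 3:
  s[X_1,X_1] = ((2.25)·(2.25) + (-2.75)·(-2.75) + (-0.75)·(-0.75) + (1.25)·(1.25)) / 3 = 14.75/3 = 4.9167
  s[X_1,X_2] = ((2.25)·(-2.5) + (-2.75)·(2.5) + (-0.75)·(-1.5) + (1.25)·(1.5)) / 3 = -9.5/3 = -3.1667
  s[X_2,X_2] = ((-2.5)·(-2.5) + (2.5)·(2.5) + (-1.5)·(-1.5) + (1.5)·(1.5)) / 3 = 17/3 = 5.6667
  Sample standard deviations s_i = √(s[i,i]):
  s(X_1) = √(4.9167) = 2.2174
  s(X_2) = √(5.6667) = 2.3805

Step 3 — r_{ij} = s_{ij} / (s_i · s_j):
  r[X_1,X_1] = 1 (diagonal).
  r[X_1,X_2] = -3.1667 / (2.2174 · 2.3805) = -3.1667 / 5.2784 = -0.5999
  r[X_2,X_2] = 1 (diagonal).

R is symmetric with unit diagonal. Assembling:

R = [[1, -0.5999],
 [-0.5999, 1]]


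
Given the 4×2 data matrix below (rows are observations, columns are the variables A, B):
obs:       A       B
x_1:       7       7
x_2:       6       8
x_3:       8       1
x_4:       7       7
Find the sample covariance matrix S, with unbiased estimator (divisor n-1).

Step 1 — column means:
  mean(A) = (7 + 6 + 8 + 7) / 4 = 28/4 = 7
  mean(B) = (7 + 8 + 1 + 7) / 4 = 23/4 = 5.75

Step 2 — sample covariance S[i,j] = (1/(n-1)) · Σ_k (x_{k,i} - mean_i) · (x_{k,j} - mean_j), with n-1 = 3.
  S[A,A] = ((0)·(0) + (-1)·(-1) + (1)·(1) + (0)·(0)) / 3 = 2/3 = 0.6667
  S[A,B] = ((0)·(1.25) + (-1)·(2.25) + (1)·(-4.75) + (0)·(1.25)) / 3 = -7/3 = -2.3333
  S[B,B] = ((1.25)·(1.25) + (2.25)·(2.25) + (-4.75)·(-4.75) + (1.25)·(1.25)) / 3 = 30.75/3 = 10.25

S is symmetric (S[j,i] = S[i,j]). Assembling:

S = [[0.6667, -2.3333],
 [-2.3333, 10.25]]


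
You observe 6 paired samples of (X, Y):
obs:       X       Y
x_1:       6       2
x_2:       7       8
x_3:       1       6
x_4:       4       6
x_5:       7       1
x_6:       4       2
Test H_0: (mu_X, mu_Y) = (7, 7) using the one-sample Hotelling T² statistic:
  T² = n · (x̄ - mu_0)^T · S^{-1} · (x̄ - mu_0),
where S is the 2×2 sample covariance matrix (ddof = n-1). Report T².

Step 1 — sample mean vector:
  mean(X) = (6 + 7 + 1 + 4 + 7 + 4) / 6 = 29/6 = 4.8333
  mean(Y) = (2 + 8 + 6 + 6 + 1 + 2) / 6 = 25/6 = 4.1667
  x̄ = (4.8333, 4.1667),  deviation x̄ - mu_0 = (4.8333, 4.1667) - (7, 7) = (-2.1667, -2.8333).

Step 2 — sample covariance matrix, S[i,j] = (1/(n-1)) · Σ_k (x_{k,i} - mean_i) · (x_{k,j} - mean_j), divisor n-1 = 5:
  S[X,X] = ((1.1667)·(1.1667) + (2.1667)·(2.1667) + (-3.8333)·(-3.8333) + (-0.8333)·(-0.8333) + (2.1667)·(2.1667) + (-0.8333)·(-0.8333)) / 5 = 26.8333/5 = 5.3667
  S[X,Y] = ((1.1667)·(-2.1667) + (2.1667)·(3.8333) + (-3.8333)·(1.8333) + (-0.8333)·(1.8333) + (2.1667)·(-3.1667) + (-0.8333)·(-2.1667)) / 5 = -7.8333/5 = -1.5667
  S[Y,Y] = ((-2.1667)·(-2.1667) + (3.8333)·(3.8333) + (1.8333)·(1.8333) + (1.8333)·(1.8333) + (-3.1667)·(-3.1667) + (-2.1667)·(-2.1667)) / 5 = 40.8333/5 = 8.1667
  S = [[5.3667, -1.5667],
 [-1.5667, 8.1667]].

Step 3 — invert S. det(S) = 5.3667·8.1667 - (-1.5667)² = 41.3733.
  S^{-1} = (1/det) · [[d, -b], [-b, a]] = [[0.1974, 0.0379],
 [0.0379, 0.1297]].

Step 4 — quadratic form (x̄ - mu_0)^T · S^{-1} · (x̄ - mu_0):
  S^{-1} · (x̄ - mu_0) = (-0.535, -0.4496),
  (x̄ - mu_0)^T · [...] = (-2.1667)·(-0.535) + (-2.8333)·(-0.4496) = 2.4329.

Step 5 — scale by n: T² = 6 · 2.4329 = 14.5972.

T² ≈ 14.5972


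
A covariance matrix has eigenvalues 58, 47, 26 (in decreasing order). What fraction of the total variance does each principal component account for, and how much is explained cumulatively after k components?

Step 1 — total variance = trace(Sigma) = Σ λ_i = 58 + 47 + 26 = 131.

Step 2 — fraction explained by component i = λ_i / Σ λ:
  PC1: 58/131 = 0.4427
  PC2: 47/131 = 0.3588
  PC3: 26/131 = 0.1985

Step 3 — cumulative fraction after k components = (λ_1 + ... + λ_k) / Σ λ:
  k = 1: 58/131 = 0.4427
  k = 2: (58 + 47)/131 = 105/131 = 0.8015
  k = 3: (58 + 47 + 26)/131 = 131/131 = 1

Summary (fraction, with percent):

explained: PC1 0.4427 (44.27%), PC2 0.3588 (35.88%), PC3 0.1985 (19.85%);  cumulative: 0.4427, 0.8015, 1


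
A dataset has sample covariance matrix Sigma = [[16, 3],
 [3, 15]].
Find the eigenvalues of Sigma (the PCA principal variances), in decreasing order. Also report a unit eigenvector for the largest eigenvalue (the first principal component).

Step 1 — characteristic polynomial of 2×2 Sigma:
  det(Sigma - λI) = λ² - trace · λ + det = 0.
  trace = 16 + 15 = 31, det = 16·15 - (3)² = 231.
Step 2 — discriminant:
  Δ = trace² - 4·det = 961 - 924 = 37.
Step 3 — eigenvalues:
  λ = (trace ± √Δ)/2 = (31 ± 6.0828)/2,
  λ_1 = 18.5414,  λ_2 = 12.4586.

Step 4 — unit eigenvector for λ_1: solve (Sigma - λ_1 I)v = 0. First row:
  (16 - 18.5414)·v_x + (3)·v_y = 0, i.e. (-2.5414)·v_x + (3)·v_y = 0,
  so v ∝ (b, λ_1 - a) = (3, 2.5414) = u.
  ||u|| = √((3)² + (2.5414)²) = √(15.4586) ≈ 3.9317,
  v_1 = u/||u|| ≈ (0.763, 0.6464) (||v_1|| = 1).

λ_1 = 18.5414,  λ_2 = 12.4586;  v_1 ≈ (0.763, 0.6464)


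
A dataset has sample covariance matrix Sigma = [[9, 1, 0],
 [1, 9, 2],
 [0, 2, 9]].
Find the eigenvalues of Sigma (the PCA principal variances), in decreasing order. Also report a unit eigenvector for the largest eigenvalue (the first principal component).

Step 1 — characteristic polynomial p(λ) = det(λI - Sigma) = λ³ - tr·λ² + c_1·λ - det, where tr = trace, c_1 = sum of the principal 2×2 minors, det = det(Sigma):
  tr = 9 + 9 + 9 = 27,
  c_1 = (9·9 - (1)²) + (9·9 - (0)²) + (9·9 - (2)²) = 80 + 81 + 77 = 238,
  det = 9·(9·9 - (2)²) - (1)·((1)·9 - (2)·(0)) + (0)·((1)·(2) - 9·(0)) = 9·(77) - (1)·(9) + (0)·(2) = 684.
  So p(λ) = λ³ - 27λ² + 238λ - 684.
Step 2 — look for an integer root (rational root theorem: any rational root is an integer divisor of 684). Testing λ = 9:
  p(9) = 729 - 2187 + 2142 - 684 = 0  ✓
  Dividing out (λ - 9): p(λ) = (λ - 9)(λ² - 18λ + 76).
Step 3 — remaining eigenvalues from the quadratic λ² - 18λ + 76 = 0:
  Δ = 18² - 4·76 = 324 - 304 = 20,  λ = (18 ± √20)/2 = (18 ± 4.4721)/2 ≈ 11.2361 or 6.7639.
  Sorted: λ_1 = 11.2361,  λ_2 = 9,  λ_3 = 6.7639  (check: sum = 27 = tr ✓).

Step 4 — unit eigenvector for λ_1 ≈ 11.2361: v spans the null space of (Sigma - λ_1 I), whose rows are
  r_1 = (-2.2361, 1, 0),  r_2 = (1, -2.2361, 2),  r_3 = (0, 2, -2.2361).
  v is orthogonal to every row, so take v ∝ r_1 × r_2 = ((1)·(2) - (0)·(-2.2361), (0)·(1) - (-2.2361)·(2), (-2.2361)·(-2.2361) - (1)·(1)) ≈ (2, 4.4721, 4).
  Let u = (2, 4.4721, 4).
  ||u|| = √((2)² + (4.4721)² + (4)²) = √(40) ≈ 6.3246,  v_1 = u/||u|| ≈ (0.3162, 0.7071, 0.6325) (||v_1|| = 1).

λ_1 = 11.2361,  λ_2 = 9,  λ_3 = 6.7639;  v_1 ≈ (0.3162, 0.7071, 0.6325)


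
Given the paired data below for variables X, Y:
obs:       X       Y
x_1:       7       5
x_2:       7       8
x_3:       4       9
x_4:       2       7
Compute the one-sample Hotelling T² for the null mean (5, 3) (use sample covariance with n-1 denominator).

Step 1 — sample mean vector:
  mean(X) = (7 + 7 + 4 + 2) / 4 = 20/4 = 5
  mean(Y) = (5 + 8 + 9 + 7) / 4 = 29/4 = 7.25
  x̄ = (5, 7.25),  deviation x̄ - mu_0 = (5, 7.25) - (5, 3) = (0, 4.25).

Step 2 — sample covariance matrix, S[i,j] = (1/(n-1)) · Σ_k (x_{k,i} - mean_i) · (x_{k,j} - mean_j), divisor n-1 = 3:
  S[X,X] = ((2)·(2) + (2)·(2) + (-1)·(-1) + (-3)·(-3)) / 3 = 18/3 = 6
  S[X,Y] = ((2)·(-2.25) + (2)·(0.75) + (-1)·(1.75) + (-3)·(-0.25)) / 3 = -4/3 = -1.3333
  S[Y,Y] = ((-2.25)·(-2.25) + (0.75)·(0.75) + (1.75)·(1.75) + (-0.25)·(-0.25)) / 3 = 8.75/3 = 2.9167
  S = [[6, -1.3333],
 [-1.3333, 2.9167]].

Step 3 — invert S. det(S) = 6·2.9167 - (-1.3333)² = 15.7222.
  S^{-1} = (1/det) · [[d, -b], [-b, a]] = [[0.1855, 0.0848],
 [0.0848, 0.3816]].

Step 4 — quadratic form (x̄ - mu_0)^T · S^{-1} · (x̄ - mu_0):
  S^{-1} · (x̄ - mu_0) = (0.3604, 1.6219),
  (x̄ - mu_0)^T · [...] = (0)·(0.3604) + (4.25)·(1.6219) = 6.8931.

Step 5 — scale by n: T² = 4 · 6.8931 = 27.5724.

T² ≈ 27.5724


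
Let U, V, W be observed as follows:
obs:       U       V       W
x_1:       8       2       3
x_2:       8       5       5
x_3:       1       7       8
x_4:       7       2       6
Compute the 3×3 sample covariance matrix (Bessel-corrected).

Step 1 — column means:
  mean(U) = (8 + 8 + 1 + 7) / 4 = 24/4 = 6
  mean(V) = (2 + 5 + 7 + 2) / 4 = 16/4 = 4
  mean(W) = (3 + 5 + 8 + 6) / 4 = 22/4 = 5.5

Step 2 — sample covariance S[i,j] = (1/(n-1)) · Σ_k (x_{k,i} - mean_i) · (x_{k,j} - mean_j), with n-1 = 3.
  S[U,U] = ((2)·(2) + (2)·(2) + (-5)·(-5) + (1)·(1)) / 3 = 34/3 = 11.3333
  S[U,V] = ((2)·(-2) + (2)·(1) + (-5)·(3) + (1)·(-2)) / 3 = -19/3 = -6.3333
  S[U,W] = ((2)·(-2.5) + (2)·(-0.5) + (-5)·(2.5) + (1)·(0.5)) / 3 = -18/3 = -6
  S[V,V] = ((-2)·(-2) + (1)·(1) + (3)·(3) + (-2)·(-2)) / 3 = 18/3 = 6
  S[V,W] = ((-2)·(-2.5) + (1)·(-0.5) + (3)·(2.5) + (-2)·(0.5)) / 3 = 11/3 = 3.6667
  S[W,W] = ((-2.5)·(-2.5) + (-0.5)·(-0.5) + (2.5)·(2.5) + (0.5)·(0.5)) / 3 = 13/3 = 4.3333

S is symmetric (S[j,i] = S[i,j]). Assembling:

S = [[11.3333, -6.3333, -6],
 [-6.3333, 6, 3.6667],
 [-6, 3.6667, 4.3333]]


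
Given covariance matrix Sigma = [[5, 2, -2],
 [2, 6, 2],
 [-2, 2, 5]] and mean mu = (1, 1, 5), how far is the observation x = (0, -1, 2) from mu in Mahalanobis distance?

Step 1 — centre the observation: (x - mu) = (-1, -2, -3).

Step 2 — invert Sigma (cofactor / det for 3×3, or solve directly):
  Sigma^{-1} = [[0.3714, -0.2, 0.2286],
 [-0.2, 0.3, -0.2],
 [0.2286, -0.2, 0.3714]].

Step 3 — form the quadratic (x - mu)^T · Sigma^{-1} · (x - mu):
  Sigma^{-1} · (x - mu) = (-0.6571, 0.2, -0.9429).
  (x - mu)^T · [Sigma^{-1} · (x - mu)] = (-1)·(-0.6571) + (-2)·(0.2) + (-3)·(-0.9429) = 3.0857.

Step 4 — take square root: d = √(3.0857) ≈ 1.7566.

d(x, mu) = √(3.0857) ≈ 1.7566


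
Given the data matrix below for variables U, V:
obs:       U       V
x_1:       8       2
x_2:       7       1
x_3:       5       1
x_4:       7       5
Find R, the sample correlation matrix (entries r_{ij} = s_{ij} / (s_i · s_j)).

Step 1 — column means:
  mean(U) = (8 + 7 + 5 + 7) / 4 = 27/4 = 6.75
  mean(V) = (2 + 1 + 1 + 5) / 4 = 9/4 = 2.25

Step 2 — sample variances and covariances s[i,j] = (1/(n-1)) · Σ_k (x_{k,i} - mean_i) · (x_{k,j} - mean_j), with n-1 = 3:
  s[U,U] = ((1.25)·(1.25) + (0.25)·(0.25) + (-1.75)·(-1.75) + (0.25)·(0.25)) / 3 = 4.75/3 = 1.5833
  s[U,V] = ((1.25)·(-0.25) + (0.25)·(-1.25) + (-1.75)·(-1.25) + (0.25)·(2.75)) / 3 = 2.25/3 = 0.75
  s[V,V] = ((-0.25)·(-0.25) + (-1.25)·(-1.25) + (-1.25)·(-1.25) + (2.75)·(2.75)) / 3 = 10.75/3 = 3.5833
  Sample standard deviations s_i = √(s[i,i]):
  s(U) = √(1.5833) = 1.2583
  s(V) = √(3.5833) = 1.893

Step 3 — r_{ij} = s_{ij} / (s_i · s_j):
  r[U,U] = 1 (diagonal).
  r[U,V] = 0.75 / (1.2583 · 1.893) = 0.75 / 2.3819 = 0.3149
  r[V,V] = 1 (diagonal).

R is symmetric with unit diagonal. Assembling:

R = [[1, 0.3149],
 [0.3149, 1]]


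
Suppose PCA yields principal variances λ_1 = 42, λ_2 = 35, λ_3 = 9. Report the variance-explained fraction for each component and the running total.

Step 1 — total variance = trace(Sigma) = Σ λ_i = 42 + 35 + 9 = 86.

Step 2 — fraction explained by component i = λ_i / Σ λ:
  PC1: 42/86 = 0.4884
  PC2: 35/86 = 0.407
  PC3: 9/86 = 0.1047

Step 3 — cumulative fraction after k components = (λ_1 + ... + λ_k) / Σ λ:
  k = 1: 42/86 = 0.4884
  k = 2: (42 + 35)/86 = 77/86 = 0.8953
  k = 3: (42 + 35 + 9)/86 = 86/86 = 1

Summary (fraction, with percent):

explained: PC1 0.4884 (48.84%), PC2 0.407 (40.7%), PC3 0.1047 (10.47%);  cumulative: 0.4884, 0.8953, 1


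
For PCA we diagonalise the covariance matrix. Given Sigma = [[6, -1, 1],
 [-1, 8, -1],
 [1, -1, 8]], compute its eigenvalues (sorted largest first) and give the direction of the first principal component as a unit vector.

Step 1 — characteristic polynomial p(λ) = det(λI - Sigma) = λ³ - tr·λ² + c_1·λ - det, where tr = trace, c_1 = sum of the principal 2×2 minors, det = det(Sigma):
  tr = 6 + 8 + 8 = 22,
  c_1 = (6·8 - (-1)²) + (6·8 - (1)²) + (8·8 - (-1)²) = 47 + 47 + 63 = 157,
  det = 6·(8·8 - (-1)²) - (-1)·((-1)·8 - (-1)·(1)) + (1)·((-1)·(-1) - 8·(1)) = 6·(63) - (-1)·(-7) + (1)·(-7) = 364.
  So p(λ) = λ³ - 22λ² + 157λ - 364.
Step 2 — look for an integer root (rational root theorem: any rational root is an integer divisor of 364). Testing λ = 7:
  p(7) = 343 - 1078 + 1099 - 364 = 0  ✓
  Dividing out (λ - 7): p(λ) = (λ - 7)(λ² - 15λ + 52).
Step 3 — remaining eigenvalues from the quadratic λ² - 15λ + 52 = 0:
  Δ = 15² - 4·52 = 225 - 208 = 17,  λ = (15 ± √17)/2 = (15 ± 4.1231)/2 ≈ 9.5616 or 5.4384.
  Sorted: λ_1 = 9.5616,  λ_2 = 7,  λ_3 = 5.4384  (check: sum = 22 = tr ✓).

Step 4 — unit eigenvector for λ_1 ≈ 9.5616: v spans the null space of (Sigma - λ_1 I), whose rows are
  r_1 = (-3.5616, -1, 1),  r_2 = (-1, -1.5616, -1),  r_3 = (1, -1, -1.5616).
  v is orthogonal to every row, so take v ∝ r_1 × r_2 = ((-1)·(-1) - (1)·(-1.5616), (1)·(-1) - (-3.5616)·(-1), (-3.5616)·(-1.5616) - (-1)·(-1)) ≈ (2.5616, -4.5616, 4.5616).
  Let u = (2.5616, -4.5616, 4.5616).
  ||u|| = √((2.5616)² + (-4.5616)² + (4.5616)²) = √(48.1771) ≈ 6.941,  v_1 = u/||u|| ≈ (0.369, -0.6572, 0.6572) (||v_1|| = 1).

λ_1 = 9.5616,  λ_2 = 7,  λ_3 = 5.4384;  v_1 ≈ (0.369, -0.6572, 0.6572)


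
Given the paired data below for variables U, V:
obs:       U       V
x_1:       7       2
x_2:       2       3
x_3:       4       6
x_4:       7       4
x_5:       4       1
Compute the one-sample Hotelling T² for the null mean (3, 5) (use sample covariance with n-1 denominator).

Step 1 — sample mean vector:
  mean(U) = (7 + 2 + 4 + 7 + 4) / 5 = 24/5 = 4.8
  mean(V) = (2 + 3 + 6 + 4 + 1) / 5 = 16/5 = 3.2
  x̄ = (4.8, 3.2),  deviation x̄ - mu_0 = (4.8, 3.2) - (3, 5) = (1.8, -1.8).

Step 2 — sample covariance matrix, S[i,j] = (1/(n-1)) · Σ_k (x_{k,i} - mean_i) · (x_{k,j} - mean_j), divisor n-1 = 4:
  S[U,U] = ((2.2)·(2.2) + (-2.8)·(-2.8) + (-0.8)·(-0.8) + (2.2)·(2.2) + (-0.8)·(-0.8)) / 4 = 18.8/4 = 4.7
  S[U,V] = ((2.2)·(-1.2) + (-2.8)·(-0.2) + (-0.8)·(2.8) + (2.2)·(0.8) + (-0.8)·(-2.2)) / 4 = -0.8/4 = -0.2
  S[V,V] = ((-1.2)·(-1.2) + (-0.2)·(-0.2) + (2.8)·(2.8) + (0.8)·(0.8) + (-2.2)·(-2.2)) / 4 = 14.8/4 = 3.7
  S = [[4.7, -0.2],
 [-0.2, 3.7]].

Step 3 — invert S. det(S) = 4.7·3.7 - (-0.2)² = 17.35.
  S^{-1} = (1/det) · [[d, -b], [-b, a]] = [[0.2133, 0.0115],
 [0.0115, 0.2709]].

Step 4 — quadratic form (x̄ - mu_0)^T · S^{-1} · (x̄ - mu_0):
  S^{-1} · (x̄ - mu_0) = (0.3631, -0.4669),
  (x̄ - mu_0)^T · [...] = (1.8)·(0.3631) + (-1.8)·(-0.4669) = 1.4939.

Step 5 — scale by n: T² = 5 · 1.4939 = 7.4697.

T² ≈ 7.4697


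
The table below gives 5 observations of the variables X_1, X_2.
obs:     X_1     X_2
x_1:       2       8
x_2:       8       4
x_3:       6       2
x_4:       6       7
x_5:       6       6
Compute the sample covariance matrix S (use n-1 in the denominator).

Step 1 — column means:
  mean(X_1) = (2 + 8 + 6 + 6 + 6) / 5 = 28/5 = 5.6
  mean(X_2) = (8 + 4 + 2 + 7 + 6) / 5 = 27/5 = 5.4

Step 2 — sample covariance S[i,j] = (1/(n-1)) · Σ_k (x_{k,i} - mean_i) · (x_{k,j} - mean_j), with n-1 = 4.
  S[X_1,X_1] = ((-3.6)·(-3.6) + (2.4)·(2.4) + (0.4)·(0.4) + (0.4)·(0.4) + (0.4)·(0.4)) / 4 = 19.2/4 = 4.8
  S[X_1,X_2] = ((-3.6)·(2.6) + (2.4)·(-1.4) + (0.4)·(-3.4) + (0.4)·(1.6) + (0.4)·(0.6)) / 4 = -13.2/4 = -3.3
  S[X_2,X_2] = ((2.6)·(2.6) + (-1.4)·(-1.4) + (-3.4)·(-3.4) + (1.6)·(1.6) + (0.6)·(0.6)) / 4 = 23.2/4 = 5.8

S is symmetric (S[j,i] = S[i,j]). Assembling:

S = [[4.8, -3.3],
 [-3.3, 5.8]]


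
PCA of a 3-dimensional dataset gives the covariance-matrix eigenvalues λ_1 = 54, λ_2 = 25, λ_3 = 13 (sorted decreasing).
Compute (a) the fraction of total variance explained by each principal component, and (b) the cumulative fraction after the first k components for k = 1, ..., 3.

Step 1 — total variance = trace(Sigma) = Σ λ_i = 54 + 25 + 13 = 92.

Step 2 — fraction explained by component i = λ_i / Σ λ:
  PC1: 54/92 = 0.587
  PC2: 25/92 = 0.2717
  PC3: 13/92 = 0.1413

Step 3 — cumulative fraction after k components = (λ_1 + ... + λ_k) / Σ λ:
  k = 1: 54/92 = 0.587
  k = 2: (54 + 25)/92 = 79/92 = 0.8587
  k = 3: (54 + 25 + 13)/92 = 92/92 = 1

Summary (fraction, with percent):

explained: PC1 0.587 (58.7%), PC2 0.2717 (27.17%), PC3 0.1413 (14.13%);  cumulative: 0.587, 0.8587, 1


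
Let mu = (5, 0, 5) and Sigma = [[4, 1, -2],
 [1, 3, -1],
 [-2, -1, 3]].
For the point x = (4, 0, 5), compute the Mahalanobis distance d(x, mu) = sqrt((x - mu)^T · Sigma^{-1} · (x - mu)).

Step 1 — centre the observation: (x - mu) = (-1, 0, 0).

Step 2 — invert Sigma (cofactor / det for 3×3, or solve directly):
  Sigma^{-1} = [[0.381, -0.0476, 0.2381],
 [-0.0476, 0.381, 0.0952],
 [0.2381, 0.0952, 0.5238]].

Step 3 — form the quadratic (x - mu)^T · Sigma^{-1} · (x - mu):
  Sigma^{-1} · (x - mu) = (-0.381, 0.0476, -0.2381).
  (x - mu)^T · [Sigma^{-1} · (x - mu)] = (-1)·(-0.381) + (0)·(0.0476) + (0)·(-0.2381) = 0.381.

Step 4 — take square root: d = √(0.381) ≈ 0.6172.

d(x, mu) = √(0.381) ≈ 0.6172


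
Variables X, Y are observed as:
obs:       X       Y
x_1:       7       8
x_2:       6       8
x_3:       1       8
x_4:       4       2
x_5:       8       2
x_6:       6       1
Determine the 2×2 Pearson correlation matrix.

Step 1 — column means:
  mean(X) = (7 + 6 + 1 + 4 + 8 + 6) / 6 = 32/6 = 5.3333
  mean(Y) = (8 + 8 + 8 + 2 + 2 + 1) / 6 = 29/6 = 4.8333

Step 2 — sample variances and covariances s[i,j] = (1/(n-1)) · Σ_k (x_{k,i} - mean_i) · (x_{k,j} - mean_j), with n-1 = 5:
  s[X,X] = ((1.6667)·(1.6667) + (0.6667)·(0.6667) + (-4.3333)·(-4.3333) + (-1.3333)·(-1.3333) + (2.6667)·(2.6667) + (0.6667)·(0.6667)) / 5 = 31.3333/5 = 6.2667
  s[X,Y] = ((1.6667)·(3.1667) + (0.6667)·(3.1667) + (-4.3333)·(3.1667) + (-1.3333)·(-2.8333) + (2.6667)·(-2.8333) + (0.6667)·(-3.8333)) / 5 = -12.6667/5 = -2.5333
  s[Y,Y] = ((3.1667)·(3.1667) + (3.1667)·(3.1667) + (3.1667)·(3.1667) + (-2.8333)·(-2.8333) + (-2.8333)·(-2.8333) + (-3.8333)·(-3.8333)) / 5 = 60.8333/5 = 12.1667
  Sample standard deviations s_i = √(s[i,i]):
  s(X) = √(6.2667) = 2.5033
  s(Y) = √(12.1667) = 3.4881

Step 3 — r_{ij} = s_{ij} / (s_i · s_j):
  r[X,X] = 1 (diagonal).
  r[X,Y] = -2.5333 / (2.5033 · 3.4881) = -2.5333 / 8.7318 = -0.2901
  r[Y,Y] = 1 (diagonal).

R is symmetric with unit diagonal. Assembling:

R = [[1, -0.2901],
 [-0.2901, 1]]


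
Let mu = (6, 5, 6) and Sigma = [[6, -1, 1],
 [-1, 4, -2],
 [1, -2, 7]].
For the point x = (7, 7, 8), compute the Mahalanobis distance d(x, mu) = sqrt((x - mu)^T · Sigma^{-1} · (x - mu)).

Step 1 — centre the observation: (x - mu) = (1, 2, 2).

Step 2 — invert Sigma (cofactor / det for 3×3, or solve directly):
  Sigma^{-1} = [[0.1752, 0.0365, -0.0146],
 [0.0365, 0.2993, 0.0803],
 [-0.0146, 0.0803, 0.1679]].

Step 3 — form the quadratic (x - mu)^T · Sigma^{-1} · (x - mu):
  Sigma^{-1} · (x - mu) = (0.219, 0.7956, 0.4818).
  (x - mu)^T · [Sigma^{-1} · (x - mu)] = (1)·(0.219) + (2)·(0.7956) + (2)·(0.4818) = 2.7737.

Step 4 — take square root: d = √(2.7737) ≈ 1.6654.

d(x, mu) = √(2.7737) ≈ 1.6654


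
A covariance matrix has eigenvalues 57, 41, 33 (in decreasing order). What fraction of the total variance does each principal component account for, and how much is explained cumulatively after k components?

Step 1 — total variance = trace(Sigma) = Σ λ_i = 57 + 41 + 33 = 131.

Step 2 — fraction explained by component i = λ_i / Σ λ:
  PC1: 57/131 = 0.4351
  PC2: 41/131 = 0.313
  PC3: 33/131 = 0.2519

Step 3 — cumulative fraction after k components = (λ_1 + ... + λ_k) / Σ λ:
  k = 1: 57/131 = 0.4351
  k = 2: (57 + 41)/131 = 98/131 = 0.7481
  k = 3: (57 + 41 + 33)/131 = 131/131 = 1

Summary (fraction, with percent):

explained: PC1 0.4351 (43.51%), PC2 0.313 (31.3%), PC3 0.2519 (25.19%);  cumulative: 0.4351, 0.7481, 1


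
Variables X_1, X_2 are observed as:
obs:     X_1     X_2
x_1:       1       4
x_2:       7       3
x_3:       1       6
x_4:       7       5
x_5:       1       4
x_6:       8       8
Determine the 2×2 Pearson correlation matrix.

Step 1 — column means:
  mean(X_1) = (1 + 7 + 1 + 7 + 1 + 8) / 6 = 25/6 = 4.1667
  mean(X_2) = (4 + 3 + 6 + 5 + 4 + 8) / 6 = 30/6 = 5

Step 2 — sample variances and covariances s[i,j] = (1/(n-1)) · Σ_k (x_{k,i} - mean_i) · (x_{k,j} - mean_j), with n-1 = 5:
  s[X_1,X_1] = ((-3.1667)·(-3.1667) + (2.8333)·(2.8333) + (-3.1667)·(-3.1667) + (2.8333)·(2.8333) + (-3.1667)·(-3.1667) + (3.8333)·(3.8333)) / 5 = 60.8333/5 = 12.1667
  s[X_1,X_2] = ((-3.1667)·(-1) + (2.8333)·(-2) + (-3.1667)·(1) + (2.8333)·(0) + (-3.1667)·(-1) + (3.8333)·(3)) / 5 = 9/5 = 1.8
  s[X_2,X_2] = ((-1)·(-1) + (-2)·(-2) + (1)·(1) + (0)·(0) + (-1)·(-1) + (3)·(3)) / 5 = 16/5 = 3.2
  Sample standard deviations s_i = √(s[i,i]):
  s(X_1) = √(12.1667) = 3.4881
  s(X_2) = √(3.2) = 1.7889

Step 3 — r_{ij} = s_{ij} / (s_i · s_j):
  r[X_1,X_1] = 1 (diagonal).
  r[X_1,X_2] = 1.8 / (3.4881 · 1.7889) = 1.8 / 6.2397 = 0.2885
  r[X_2,X_2] = 1 (diagonal).

R is symmetric with unit diagonal. Assembling:

R = [[1, 0.2885],
 [0.2885, 1]]


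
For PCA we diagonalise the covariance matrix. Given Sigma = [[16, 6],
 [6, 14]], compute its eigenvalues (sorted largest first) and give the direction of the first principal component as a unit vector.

Step 1 — characteristic polynomial of 2×2 Sigma:
  det(Sigma - λI) = λ² - trace · λ + det = 0.
  trace = 16 + 14 = 30, det = 16·14 - (6)² = 188.
Step 2 — discriminant:
  Δ = trace² - 4·det = 900 - 752 = 148.
Step 3 — eigenvalues:
  λ = (trace ± √Δ)/2 = (30 ± 12.1655)/2,
  λ_1 = 21.0828,  λ_2 = 8.9172.

Step 4 — unit eigenvector for λ_1: solve (Sigma - λ_1 I)v = 0. First row:
  (16 - 21.0828)·v_x + (6)·v_y = 0, i.e. (-5.0828)·v_x + (6)·v_y = 0,
  so v ∝ (b, λ_1 - a) = (6, 5.0828) = u.
  ||u|| = √((6)² + (5.0828)²) = √(61.8345) ≈ 7.8635,
  v_1 = u/||u|| ≈ (0.763, 0.6464) (||v_1|| = 1).

λ_1 = 21.0828,  λ_2 = 8.9172;  v_1 ≈ (0.763, 0.6464)


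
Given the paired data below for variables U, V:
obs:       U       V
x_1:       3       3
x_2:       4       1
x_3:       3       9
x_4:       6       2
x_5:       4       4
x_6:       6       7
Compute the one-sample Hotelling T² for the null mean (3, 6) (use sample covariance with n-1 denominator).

Step 1 — sample mean vector:
  mean(U) = (3 + 4 + 3 + 6 + 4 + 6) / 6 = 26/6 = 4.3333
  mean(V) = (3 + 1 + 9 + 2 + 4 + 7) / 6 = 26/6 = 4.3333
  x̄ = (4.3333, 4.3333),  deviation x̄ - mu_0 = (4.3333, 4.3333) - (3, 6) = (1.3333, -1.6667).

Step 2 — sample covariance matrix, S[i,j] = (1/(n-1)) · Σ_k (x_{k,i} - mean_i) · (x_{k,j} - mean_j), divisor n-1 = 5:
  S[U,U] = ((-1.3333)·(-1.3333) + (-0.3333)·(-0.3333) + (-1.3333)·(-1.3333) + (1.6667)·(1.6667) + (-0.3333)·(-0.3333) + (1.6667)·(1.6667)) / 5 = 9.3333/5 = 1.8667
  S[U,V] = ((-1.3333)·(-1.3333) + (-0.3333)·(-3.3333) + (-1.3333)·(4.6667) + (1.6667)·(-2.3333) + (-0.3333)·(-0.3333) + (1.6667)·(2.6667)) / 5 = -2.6667/5 = -0.5333
  S[V,V] = ((-1.3333)·(-1.3333) + (-3.3333)·(-3.3333) + (4.6667)·(4.6667) + (-2.3333)·(-2.3333) + (-0.3333)·(-0.3333) + (2.6667)·(2.6667)) / 5 = 47.3333/5 = 9.4667
  S = [[1.8667, -0.5333],
 [-0.5333, 9.4667]].

Step 3 — invert S. det(S) = 1.8667·9.4667 - (-0.5333)² = 17.3867.
  S^{-1} = (1/det) · [[d, -b], [-b, a]] = [[0.5445, 0.0307],
 [0.0307, 0.1074]].

Step 4 — quadratic form (x̄ - mu_0)^T · S^{-1} · (x̄ - mu_0):
  S^{-1} · (x̄ - mu_0) = (0.6748, -0.138),
  (x̄ - mu_0)^T · [...] = (1.3333)·(0.6748) + (-1.6667)·(-0.138) = 1.1299.

Step 5 — scale by n: T² = 6 · 1.1299 = 6.7791.

T² ≈ 6.7791


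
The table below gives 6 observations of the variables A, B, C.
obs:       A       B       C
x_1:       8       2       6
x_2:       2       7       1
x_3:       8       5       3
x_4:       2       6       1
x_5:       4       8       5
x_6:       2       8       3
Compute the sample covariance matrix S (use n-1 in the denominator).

Step 1 — column means:
  mean(A) = (8 + 2 + 8 + 2 + 4 + 2) / 6 = 26/6 = 4.3333
  mean(B) = (2 + 7 + 5 + 6 + 8 + 8) / 6 = 36/6 = 6
  mean(C) = (6 + 1 + 3 + 1 + 5 + 3) / 6 = 19/6 = 3.1667

Step 2 — sample covariance S[i,j] = (1/(n-1)) · Σ_k (x_{k,i} - mean_i) · (x_{k,j} - mean_j), with n-1 = 5.
  S[A,A] = ((3.6667)·(3.6667) + (-2.3333)·(-2.3333) + (3.6667)·(3.6667) + (-2.3333)·(-2.3333) + (-0.3333)·(-0.3333) + (-2.3333)·(-2.3333)) / 5 = 43.3333/5 = 8.6667
  S[A,B] = ((3.6667)·(-4) + (-2.3333)·(1) + (3.6667)·(-1) + (-2.3333)·(0) + (-0.3333)·(2) + (-2.3333)·(2)) / 5 = -26/5 = -5.2
  S[A,C] = ((3.6667)·(2.8333) + (-2.3333)·(-2.1667) + (3.6667)·(-0.1667) + (-2.3333)·(-2.1667) + (-0.3333)·(1.8333) + (-2.3333)·(-0.1667)) / 5 = 19.6667/5 = 3.9333
  S[B,B] = ((-4)·(-4) + (1)·(1) + (-1)·(-1) + (0)·(0) + (2)·(2) + (2)·(2)) / 5 = 26/5 = 5.2
  S[B,C] = ((-4)·(2.8333) + (1)·(-2.1667) + (-1)·(-0.1667) + (0)·(-2.1667) + (2)·(1.8333) + (2)·(-0.1667)) / 5 = -10/5 = -2
  S[C,C] = ((2.8333)·(2.8333) + (-2.1667)·(-2.1667) + (-0.1667)·(-0.1667) + (-2.1667)·(-2.1667) + (1.8333)·(1.8333) + (-0.1667)·(-0.1667)) / 5 = 20.8333/5 = 4.1667

S is symmetric (S[j,i] = S[i,j]). Assembling:

S = [[8.6667, -5.2, 3.9333],
 [-5.2, 5.2, -2],
 [3.9333, -2, 4.1667]]


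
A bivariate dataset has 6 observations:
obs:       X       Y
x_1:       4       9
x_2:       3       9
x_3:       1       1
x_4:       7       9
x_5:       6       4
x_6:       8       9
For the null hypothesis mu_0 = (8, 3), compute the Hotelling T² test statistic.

Step 1 — sample mean vector:
  mean(X) = (4 + 3 + 1 + 7 + 6 + 8) / 6 = 29/6 = 4.8333
  mean(Y) = (9 + 9 + 1 + 9 + 4 + 9) / 6 = 41/6 = 6.8333
  x̄ = (4.8333, 6.8333),  deviation x̄ - mu_0 = (4.8333, 6.8333) - (8, 3) = (-3.1667, 3.8333).

Step 2 — sample covariance matrix, S[i,j] = (1/(n-1)) · Σ_k (x_{k,i} - mean_i) · (x_{k,j} - mean_j), divisor n-1 = 5:
  S[X,X] = ((-0.8333)·(-0.8333) + (-1.8333)·(-1.8333) + (-3.8333)·(-3.8333) + (2.1667)·(2.1667) + (1.1667)·(1.1667) + (3.1667)·(3.1667)) / 5 = 34.8333/5 = 6.9667
  S[X,Y] = ((-0.8333)·(2.1667) + (-1.8333)·(2.1667) + (-3.8333)·(-5.8333) + (2.1667)·(2.1667) + (1.1667)·(-2.8333) + (3.1667)·(2.1667)) / 5 = 24.8333/5 = 4.9667
  S[Y,Y] = ((2.1667)·(2.1667) + (2.1667)·(2.1667) + (-5.8333)·(-5.8333) + (2.1667)·(2.1667) + (-2.8333)·(-2.8333) + (2.1667)·(2.1667)) / 5 = 60.8333/5 = 12.1667
  S = [[6.9667, 4.9667],
 [4.9667, 12.1667]].

Step 3 — invert S. det(S) = 6.9667·12.1667 - (4.9667)² = 60.0933.
  S^{-1} = (1/det) · [[d, -b], [-b, a]] = [[0.2025, -0.0826],
 [-0.0826, 0.1159]].

Step 4 — quadratic form (x̄ - mu_0)^T · S^{-1} · (x̄ - mu_0):
  S^{-1} · (x̄ - mu_0) = (-0.958, 0.7061),
  (x̄ - mu_0)^T · [...] = (-3.1667)·(-0.958) + (3.8333)·(0.7061) = 5.7403.

Step 5 — scale by n: T² = 6 · 5.7403 = 34.442.

T² ≈ 34.442


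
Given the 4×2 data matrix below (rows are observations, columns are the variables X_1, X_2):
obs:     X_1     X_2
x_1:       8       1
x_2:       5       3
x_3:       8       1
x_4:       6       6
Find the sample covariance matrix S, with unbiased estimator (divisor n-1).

Step 1 — column means:
  mean(X_1) = (8 + 5 + 8 + 6) / 4 = 27/4 = 6.75
  mean(X_2) = (1 + 3 + 1 + 6) / 4 = 11/4 = 2.75

Step 2 — sample covariance S[i,j] = (1/(n-1)) · Σ_k (x_{k,i} - mean_i) · (x_{k,j} - mean_j), with n-1 = 3.
  S[X_1,X_1] = ((1.25)·(1.25) + (-1.75)·(-1.75) + (1.25)·(1.25) + (-0.75)·(-0.75)) / 3 = 6.75/3 = 2.25
  S[X_1,X_2] = ((1.25)·(-1.75) + (-1.75)·(0.25) + (1.25)·(-1.75) + (-0.75)·(3.25)) / 3 = -7.25/3 = -2.4167
  S[X_2,X_2] = ((-1.75)·(-1.75) + (0.25)·(0.25) + (-1.75)·(-1.75) + (3.25)·(3.25)) / 3 = 16.75/3 = 5.5833

S is symmetric (S[j,i] = S[i,j]). Assembling:

S = [[2.25, -2.4167],
 [-2.4167, 5.5833]]


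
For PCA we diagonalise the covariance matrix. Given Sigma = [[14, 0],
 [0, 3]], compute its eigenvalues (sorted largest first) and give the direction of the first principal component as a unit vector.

Step 1 — characteristic polynomial of 2×2 Sigma:
  det(Sigma - λI) = λ² - trace · λ + det = 0.
  trace = 14 + 3 = 17, det = 14·3 - (0)² = 42.
Step 2 — discriminant:
  Δ = trace² - 4·det = 289 - 168 = 121.
Step 3 — eigenvalues:
  λ = (trace ± √Δ)/2 = (17 ± 11)/2,
  λ_1 = 14,  λ_2 = 3.

Step 4 — unit eigenvector for λ_1: Sigma is diagonal, so its eigenvectors are the coordinate axes. λ_1 = 14 is the diagonal entry on the first coordinate axis, hence
  v_1 = (1, 0) (||v_1|| = 1).

λ_1 = 14,  λ_2 = 3;  v_1 ≈ (1, 0)


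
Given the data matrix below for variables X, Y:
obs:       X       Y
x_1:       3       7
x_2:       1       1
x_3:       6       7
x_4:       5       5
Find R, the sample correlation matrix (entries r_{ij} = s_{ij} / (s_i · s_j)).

Step 1 — column means:
  mean(X) = (3 + 1 + 6 + 5) / 4 = 15/4 = 3.75
  mean(Y) = (7 + 1 + 7 + 5) / 4 = 20/4 = 5

Step 2 — sample variances and covariances s[i,j] = (1/(n-1)) · Σ_k (x_{k,i} - mean_i) · (x_{k,j} - mean_j), with n-1 = 3:
  s[X,X] = ((-0.75)·(-0.75) + (-2.75)·(-2.75) + (2.25)·(2.25) + (1.25)·(1.25)) / 3 = 14.75/3 = 4.9167
  s[X,Y] = ((-0.75)·(2) + (-2.75)·(-4) + (2.25)·(2) + (1.25)·(0)) / 3 = 14/3 = 4.6667
  s[Y,Y] = ((2)·(2) + (-4)·(-4) + (2)·(2) + (0)·(0)) / 3 = 24/3 = 8
  Sample standard deviations s_i = √(s[i,i]):
  s(X) = √(4.9167) = 2.2174
  s(Y) = √(8) = 2.8284

Step 3 — r_{ij} = s_{ij} / (s_i · s_j):
  r[X,X] = 1 (diagonal).
  r[X,Y] = 4.6667 / (2.2174 · 2.8284) = 4.6667 / 6.2716 = 0.7441
  r[Y,Y] = 1 (diagonal).

R is symmetric with unit diagonal. Assembling:

R = [[1, 0.7441],
 [0.7441, 1]]


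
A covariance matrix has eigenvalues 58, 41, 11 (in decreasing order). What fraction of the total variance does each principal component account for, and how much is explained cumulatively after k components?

Step 1 — total variance = trace(Sigma) = Σ λ_i = 58 + 41 + 11 = 110.

Step 2 — fraction explained by component i = λ_i / Σ λ:
  PC1: 58/110 = 0.5273
  PC2: 41/110 = 0.3727
  PC3: 11/110 = 0.1

Step 3 — cumulative fraction after k components = (λ_1 + ... + λ_k) / Σ λ:
  k = 1: 58/110 = 0.5273
  k = 2: (58 + 41)/110 = 99/110 = 0.9
  k = 3: (58 + 41 + 11)/110 = 110/110 = 1

Summary (fraction, with percent):

explained: PC1 0.5273 (52.73%), PC2 0.3727 (37.27%), PC3 0.1 (10%);  cumulative: 0.5273, 0.9, 1


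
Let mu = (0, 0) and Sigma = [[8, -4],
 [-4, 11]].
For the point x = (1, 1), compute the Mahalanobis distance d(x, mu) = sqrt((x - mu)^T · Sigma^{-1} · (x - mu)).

Step 1 — centre the observation: (x - mu) = (1, 1).

Step 2 — invert Sigma. det(Sigma) = 8·11 - (-4)² = 72.
  Sigma^{-1} = (1/det) · [[d, -b], [-b, a]] = [[0.1528, 0.0556],
 [0.0556, 0.1111]].

Step 3 — form the quadratic (x - mu)^T · Sigma^{-1} · (x - mu):
  Sigma^{-1} · (x - mu) = (0.2083, 0.1667).
  (x - mu)^T · [Sigma^{-1} · (x - mu)] = (1)·(0.2083) + (1)·(0.1667) = 0.375.

Step 4 — take square root: d = √(0.375) ≈ 0.6124.

d(x, mu) = √(0.375) ≈ 0.6124
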